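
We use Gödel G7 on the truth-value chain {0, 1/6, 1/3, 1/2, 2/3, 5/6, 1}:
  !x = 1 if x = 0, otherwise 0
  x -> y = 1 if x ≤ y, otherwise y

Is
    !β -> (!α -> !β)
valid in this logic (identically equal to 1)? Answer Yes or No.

At α = 5/6, β = 2/3, for instance:
!β = !2/3 = 0
!α = !5/6 = 0
!α -> !β = 0 -> 0 = 1
!β -> (!α -> !β) = 0 -> 1 = 1
and checking the remaining 48 assignments likewise gives ≥ 1 in every case.

Yes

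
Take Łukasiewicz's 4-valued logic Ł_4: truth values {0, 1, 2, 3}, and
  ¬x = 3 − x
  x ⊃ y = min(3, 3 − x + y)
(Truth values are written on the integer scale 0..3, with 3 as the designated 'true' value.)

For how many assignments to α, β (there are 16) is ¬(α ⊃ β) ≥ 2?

α = 0, β = 0 ↦ 0  <
α = 0, β = 1 ↦ 0  <
α = 0, β = 2 ↦ 0  <
α = 0, β = 3 ↦ 0  <
α = 1, β = 0 ↦ 1  <
α = 1, β = 1 ↦ 0  <
α = 1, β = 2 ↦ 0  <
α = 1, β = 3 ↦ 0  <
α = 2, β = 0 ↦ 2  ≥
α = 2, β = 1 ↦ 1  <
α = 2, β = 2 ↦ 0  <
α = 2, β = 3 ↦ 0  <
α = 3, β = 0 ↦ 3  ≥
α = 3, β = 1 ↦ 2  ≥
α = 3, β = 2 ↦ 1  <
α = 3, β = 3 ↦ 0  <
So 3 of the 16 assignments meet the threshold.

3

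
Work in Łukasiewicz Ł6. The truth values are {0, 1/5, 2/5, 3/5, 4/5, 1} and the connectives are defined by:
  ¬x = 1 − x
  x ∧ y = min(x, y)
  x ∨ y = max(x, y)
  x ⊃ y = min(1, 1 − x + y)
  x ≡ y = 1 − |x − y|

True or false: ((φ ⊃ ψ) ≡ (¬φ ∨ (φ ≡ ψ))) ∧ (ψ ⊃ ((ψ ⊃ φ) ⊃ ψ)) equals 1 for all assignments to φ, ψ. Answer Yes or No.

Counterexample: take φ = 1/5, ψ = 2/5.
φ ⊃ ψ = 1/5 ⊃ 2/5 = 1
¬φ = ¬1/5 = 4/5
φ ≡ ψ = 1/5 ≡ 2/5 = 4/5
¬φ ∨ (φ ≡ ψ) = 4/5 ∨ 4/5 = 4/5
(φ ⊃ ψ) ≡ (¬φ ∨ (φ ≡ ψ)) = 1 ≡ 4/5 = 4/5
ψ ⊃ φ = 2/5 ⊃ 1/5 = 4/5
(ψ ⊃ φ) ⊃ ψ = 4/5 ⊃ 2/5 = 3/5
ψ ⊃ ((ψ ⊃ φ) ⊃ ψ) = 2/5 ⊃ 3/5 = 1
((φ ⊃ ψ) ≡ (¬φ ∨ (φ ≡ ψ))) ∧ (ψ ⊃ ((ψ ⊃ φ) ⊃ ψ)) = 4/5 ∧ 1 = 4/5
This gives 4/5 ≠ 1.

No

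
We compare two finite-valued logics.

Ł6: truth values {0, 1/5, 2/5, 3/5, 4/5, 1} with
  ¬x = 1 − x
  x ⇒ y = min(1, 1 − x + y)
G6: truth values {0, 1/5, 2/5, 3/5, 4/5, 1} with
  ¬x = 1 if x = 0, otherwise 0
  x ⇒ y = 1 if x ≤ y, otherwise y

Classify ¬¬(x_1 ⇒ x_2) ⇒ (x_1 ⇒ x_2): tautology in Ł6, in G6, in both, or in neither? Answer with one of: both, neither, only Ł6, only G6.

only Ł6

In Ł6: every assignment gives 1 — tautology.
In G6: at x_1 = 2/5, x_2 = 1/5 the value is 1/5 — not a tautology.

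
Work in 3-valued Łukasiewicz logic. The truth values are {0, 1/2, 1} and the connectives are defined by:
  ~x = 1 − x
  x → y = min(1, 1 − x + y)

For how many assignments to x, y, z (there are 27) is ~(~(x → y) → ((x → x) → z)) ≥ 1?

1

value 1: 1 assignment (counts)
value 1/2: 3 assignments
value 0: 23 assignments
So 1 of the 27 assignments meets the threshold.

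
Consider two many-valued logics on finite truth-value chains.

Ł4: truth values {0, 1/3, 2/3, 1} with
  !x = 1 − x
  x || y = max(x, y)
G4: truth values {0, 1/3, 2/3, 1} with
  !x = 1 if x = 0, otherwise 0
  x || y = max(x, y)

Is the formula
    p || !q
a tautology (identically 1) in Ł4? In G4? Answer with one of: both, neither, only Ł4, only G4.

neither

In Ł4: at p = 0, q = 1/3 the value is 2/3 — not a tautology.
In G4: at p = 0, q = 1/3 the value is 0 — not a tautology.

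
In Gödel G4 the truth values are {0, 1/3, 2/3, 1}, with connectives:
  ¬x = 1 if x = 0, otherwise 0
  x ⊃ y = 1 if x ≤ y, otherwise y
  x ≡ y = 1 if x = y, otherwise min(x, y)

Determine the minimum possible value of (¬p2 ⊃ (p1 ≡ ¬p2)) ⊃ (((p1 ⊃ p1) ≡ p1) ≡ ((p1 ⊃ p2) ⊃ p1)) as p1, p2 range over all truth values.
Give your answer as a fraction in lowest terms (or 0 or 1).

2/3

Take p1 = 2/3, p2 = 1/3:
¬p2 = ¬1/3 = 0
¬p2 = ¬1/3 = 0
p1 ≡ ¬p2 = 2/3 ≡ 0 = 0
¬p2 ⊃ (p1 ≡ ¬p2) = 0 ⊃ 0 = 1
p1 ⊃ p1 = 2/3 ⊃ 2/3 = 1
(p1 ⊃ p1) ≡ p1 = 1 ≡ 2/3 = 2/3
p1 ⊃ p2 = 2/3 ⊃ 1/3 = 1/3
(p1 ⊃ p2) ⊃ p1 = 1/3 ⊃ 2/3 = 1
((p1 ⊃ p1) ≡ p1) ≡ ((p1 ⊃ p2) ⊃ p1) = 2/3 ≡ 1 = 2/3
(¬p2 ⊃ (p1 ≡ ¬p2)) ⊃ (((p1 ⊃ p1) ≡ p1) ≡ ((p1 ⊃ p2) ⊃ p1)) = 1 ⊃ 2/3 = 2/3
No assignment yields a value below 2/3, so this is the minimum.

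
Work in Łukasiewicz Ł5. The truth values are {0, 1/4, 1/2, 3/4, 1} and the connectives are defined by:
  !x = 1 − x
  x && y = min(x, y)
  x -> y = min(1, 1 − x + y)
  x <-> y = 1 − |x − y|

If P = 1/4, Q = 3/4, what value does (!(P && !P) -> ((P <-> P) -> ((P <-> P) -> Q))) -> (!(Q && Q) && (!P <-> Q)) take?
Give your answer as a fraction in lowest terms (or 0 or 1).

1/4

!P = !1/4 = 3/4
P && !P = 1/4 && 3/4 = 1/4
!(P && !P) = !1/4 = 3/4
P <-> P = 1/4 <-> 1/4 = 1
P <-> P = 1/4 <-> 1/4 = 1
(P <-> P) -> Q = 1 -> 3/4 = 3/4
(P <-> P) -> ((P <-> P) -> Q) = 1 -> 3/4 = 3/4
!(P && !P) -> ((P <-> P) -> ((P <-> P) -> Q)) = 3/4 -> 3/4 = 1
Q && Q = 3/4 && 3/4 = 3/4
!(Q && Q) = !3/4 = 1/4
!P = !1/4 = 3/4
!P <-> Q = 3/4 <-> 3/4 = 1
!(Q && Q) && (!P <-> Q) = 1/4 && 1 = 1/4
(!(P && !P) -> ((P <-> P) -> ((P <-> P) -> Q))) -> (!(Q && Q) && (!P <-> Q)) = 1 -> 1/4 = 1/4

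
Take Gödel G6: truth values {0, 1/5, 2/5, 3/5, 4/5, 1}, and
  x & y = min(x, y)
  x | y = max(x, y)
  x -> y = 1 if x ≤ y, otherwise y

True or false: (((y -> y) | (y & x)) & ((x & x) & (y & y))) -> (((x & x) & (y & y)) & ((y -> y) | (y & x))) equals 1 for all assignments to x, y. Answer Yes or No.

At x = 1, y = 1/5, for instance:
y -> y = 1/5 -> 1/5 = 1
y & x = 1/5 & 1 = 1/5
(y -> y) | (y & x) = 1 | 1/5 = 1
x & x = 1 & 1 = 1
y & y = 1/5 & 1/5 = 1/5
(x & x) & (y & y) = 1 & 1/5 = 1/5
((y -> y) | (y & x)) & ((x & x) & (y & y)) = 1 & 1/5 = 1/5
((x & x) & (y & y)) & ((y -> y) | (y & x)) = 1/5 & 1 = 1/5
(((y -> y) | (y & x)) & ((x & x) & (y & y))) -> (((x & x) & (y & y)) & ((y -> y) | (y & x))) = 1/5 -> 1/5 = 1
and checking the remaining 35 assignments likewise gives ≥ 1 in every case.

Yes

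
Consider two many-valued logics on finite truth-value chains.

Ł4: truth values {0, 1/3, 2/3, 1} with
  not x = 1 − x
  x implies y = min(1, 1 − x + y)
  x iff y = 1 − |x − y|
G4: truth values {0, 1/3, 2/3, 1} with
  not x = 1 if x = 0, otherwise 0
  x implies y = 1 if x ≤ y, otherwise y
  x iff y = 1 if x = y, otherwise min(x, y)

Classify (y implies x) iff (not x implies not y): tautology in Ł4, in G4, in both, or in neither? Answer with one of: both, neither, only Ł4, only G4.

In Ł4: every assignment gives 1 — tautology.
In G4: at x = 1/3, y = 2/3 the value is 1/3 — not a tautology.

only Ł4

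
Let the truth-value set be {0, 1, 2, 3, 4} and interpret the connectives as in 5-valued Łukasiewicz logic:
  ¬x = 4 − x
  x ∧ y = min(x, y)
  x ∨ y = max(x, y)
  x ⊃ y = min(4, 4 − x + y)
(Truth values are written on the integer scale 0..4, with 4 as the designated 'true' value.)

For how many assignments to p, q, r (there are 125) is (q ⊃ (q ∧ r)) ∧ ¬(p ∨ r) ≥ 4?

value 4: 1 assignment (counts)
value 3: 9 assignments
value 2: 26 assignments
value 1: 40 assignments
value 0: 49 assignments
So 1 of the 125 assignments meets the threshold.

1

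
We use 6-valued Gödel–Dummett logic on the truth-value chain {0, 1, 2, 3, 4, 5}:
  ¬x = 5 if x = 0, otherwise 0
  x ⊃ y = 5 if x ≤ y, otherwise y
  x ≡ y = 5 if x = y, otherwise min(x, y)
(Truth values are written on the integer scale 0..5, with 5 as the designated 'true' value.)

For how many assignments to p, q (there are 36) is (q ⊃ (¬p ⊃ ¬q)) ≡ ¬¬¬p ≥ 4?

value 5: 1 assignment (counts)
value 0: 35 assignments
So 1 of the 36 assignments meets the threshold.

1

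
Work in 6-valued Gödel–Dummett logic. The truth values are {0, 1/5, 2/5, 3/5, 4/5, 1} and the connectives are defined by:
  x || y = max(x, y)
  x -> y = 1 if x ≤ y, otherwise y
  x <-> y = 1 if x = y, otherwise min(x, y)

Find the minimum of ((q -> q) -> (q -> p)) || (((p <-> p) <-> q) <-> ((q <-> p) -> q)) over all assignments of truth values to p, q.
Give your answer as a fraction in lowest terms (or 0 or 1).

Take p = 0, q = 1/5:
q -> q = 1/5 -> 1/5 = 1
q -> p = 1/5 -> 0 = 0
(q -> q) -> (q -> p) = 1 -> 0 = 0
p <-> p = 0 <-> 0 = 1
(p <-> p) <-> q = 1 <-> 1/5 = 1/5
q <-> p = 1/5 <-> 0 = 0
(q <-> p) -> q = 0 -> 1/5 = 1
((p <-> p) <-> q) <-> ((q <-> p) -> q) = 1/5 <-> 1 = 1/5
((q -> q) -> (q -> p)) || (((p <-> p) <-> q) <-> ((q <-> p) -> q)) = 0 || 1/5 = 1/5
No assignment yields a value below 1/5, so this is the minimum.

1/5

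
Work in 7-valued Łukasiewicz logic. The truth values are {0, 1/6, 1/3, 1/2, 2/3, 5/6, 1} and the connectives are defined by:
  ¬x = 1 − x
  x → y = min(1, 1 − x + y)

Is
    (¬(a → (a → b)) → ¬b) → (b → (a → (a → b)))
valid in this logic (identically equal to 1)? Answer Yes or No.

At a = 0, b = 1/6, for instance:
a → b = 0 → 1/6 = 1
a → (a → b) = 0 → 1 = 1
¬(a → (a → b)) = ¬1 = 0
¬b = ¬1/6 = 5/6
¬(a → (a → b)) → ¬b = 0 → 5/6 = 1
b → (a → (a → b)) = 1/6 → 1 = 1
(¬(a → (a → b)) → ¬b) → (b → (a → (a → b))) = 1 → 1 = 1
and checking the remaining 48 assignments likewise gives ≥ 1 in every case.

Yes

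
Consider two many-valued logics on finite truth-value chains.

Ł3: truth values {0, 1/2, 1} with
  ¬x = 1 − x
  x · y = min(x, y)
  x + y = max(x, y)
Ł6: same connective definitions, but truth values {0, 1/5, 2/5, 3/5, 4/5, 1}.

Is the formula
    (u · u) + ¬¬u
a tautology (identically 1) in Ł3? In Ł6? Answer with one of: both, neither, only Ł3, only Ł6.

In Ł3: at u = 0 the value is 0 — not a tautology.
In Ł6: at u = 0 the value is 0 — not a tautology.

neither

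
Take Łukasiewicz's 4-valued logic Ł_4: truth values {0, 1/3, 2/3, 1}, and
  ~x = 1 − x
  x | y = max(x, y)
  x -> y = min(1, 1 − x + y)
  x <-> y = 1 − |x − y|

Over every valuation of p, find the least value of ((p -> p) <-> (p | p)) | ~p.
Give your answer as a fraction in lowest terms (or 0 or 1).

2/3

Take p = 1/3:
p -> p = 1/3 -> 1/3 = 1
p | p = 1/3 | 1/3 = 1/3
(p -> p) <-> (p | p) = 1 <-> 1/3 = 1/3
~p = ~1/3 = 2/3
((p -> p) <-> (p | p)) | ~p = 1/3 | 2/3 = 2/3
No assignment yields a value below 2/3, so this is the minimum.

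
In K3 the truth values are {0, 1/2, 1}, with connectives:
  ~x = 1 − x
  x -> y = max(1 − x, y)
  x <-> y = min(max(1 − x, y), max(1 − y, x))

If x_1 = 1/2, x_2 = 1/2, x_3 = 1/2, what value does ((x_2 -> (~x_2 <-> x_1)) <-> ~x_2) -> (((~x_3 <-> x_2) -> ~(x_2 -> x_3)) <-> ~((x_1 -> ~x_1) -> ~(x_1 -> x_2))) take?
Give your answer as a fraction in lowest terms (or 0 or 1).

1/2

~x_2 = ~1/2 = 1/2
~x_2 <-> x_1 = 1/2 <-> 1/2 = 1/2
x_2 -> (~x_2 <-> x_1) = 1/2 -> 1/2 = 1/2
~x_2 = ~1/2 = 1/2
(x_2 -> (~x_2 <-> x_1)) <-> ~x_2 = 1/2 <-> 1/2 = 1/2
~x_3 = ~1/2 = 1/2
~x_3 <-> x_2 = 1/2 <-> 1/2 = 1/2
x_2 -> x_3 = 1/2 -> 1/2 = 1/2
~(x_2 -> x_3) = ~1/2 = 1/2
(~x_3 <-> x_2) -> ~(x_2 -> x_3) = 1/2 -> 1/2 = 1/2
~x_1 = ~1/2 = 1/2
x_1 -> ~x_1 = 1/2 -> 1/2 = 1/2
x_1 -> x_2 = 1/2 -> 1/2 = 1/2
~(x_1 -> x_2) = ~1/2 = 1/2
(x_1 -> ~x_1) -> ~(x_1 -> x_2) = 1/2 -> 1/2 = 1/2
~((x_1 -> ~x_1) -> ~(x_1 -> x_2)) = ~1/2 = 1/2
((~x_3 <-> x_2) -> ~(x_2 -> x_3)) <-> ~((x_1 -> ~x_1) -> ~(x_1 -> x_2)) = 1/2 <-> 1/2 = 1/2
((x_2 -> (~x_2 <-> x_1)) <-> ~x_2) -> (((~x_3 <-> x_2) -> ~(x_2 -> x_3)) <-> ~((x_1 -> ~x_1) -> ~(x_1 -> x_2))) = 1/2 -> 1/2 = 1/2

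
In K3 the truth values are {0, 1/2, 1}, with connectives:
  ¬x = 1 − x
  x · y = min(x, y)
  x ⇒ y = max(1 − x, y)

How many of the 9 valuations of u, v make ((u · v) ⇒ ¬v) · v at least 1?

u = 0, v = 0 ↦ 0  <
u = 0, v = 1/2 ↦ 1/2  <
u = 0, v = 1 ↦ 1  ≥
u = 1/2, v = 0 ↦ 0  <
u = 1/2, v = 1/2 ↦ 1/2  <
u = 1/2, v = 1 ↦ 1/2  <
u = 1, v = 0 ↦ 0  <
u = 1, v = 1/2 ↦ 1/2  <
u = 1, v = 1 ↦ 0  <
So 1 of the 9 assignments meets the threshold.

1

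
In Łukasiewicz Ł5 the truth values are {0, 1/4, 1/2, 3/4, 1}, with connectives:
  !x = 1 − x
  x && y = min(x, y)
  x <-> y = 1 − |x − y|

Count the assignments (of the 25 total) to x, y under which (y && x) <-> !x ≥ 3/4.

value 1: 5 assignments (counts)
value 3/4: 4 assignments (counts)
value 1/2: 8 assignments
value 1/4: 2 assignments
value 0: 6 assignments
So 9 of the 25 assignments meet the threshold.

9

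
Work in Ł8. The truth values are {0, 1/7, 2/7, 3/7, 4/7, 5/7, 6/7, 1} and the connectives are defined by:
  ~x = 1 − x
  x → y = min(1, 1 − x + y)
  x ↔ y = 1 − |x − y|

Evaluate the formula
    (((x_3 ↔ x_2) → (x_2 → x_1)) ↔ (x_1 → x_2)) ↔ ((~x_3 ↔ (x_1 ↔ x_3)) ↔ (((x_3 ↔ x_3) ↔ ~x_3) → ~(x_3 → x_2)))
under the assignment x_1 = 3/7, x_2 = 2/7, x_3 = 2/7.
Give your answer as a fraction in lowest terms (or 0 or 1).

x_3 ↔ x_2 = 2/7 ↔ 2/7 = 1
x_2 → x_1 = 2/7 → 3/7 = 1
(x_3 ↔ x_2) → (x_2 → x_1) = 1 → 1 = 1
x_1 → x_2 = 3/7 → 2/7 = 6/7
((x_3 ↔ x_2) → (x_2 → x_1)) ↔ (x_1 → x_2) = 1 ↔ 6/7 = 6/7
~x_3 = ~2/7 = 5/7
x_1 ↔ x_3 = 3/7 ↔ 2/7 = 6/7
~x_3 ↔ (x_1 ↔ x_3) = 5/7 ↔ 6/7 = 6/7
x_3 ↔ x_3 = 2/7 ↔ 2/7 = 1
~x_3 = ~2/7 = 5/7
(x_3 ↔ x_3) ↔ ~x_3 = 1 ↔ 5/7 = 5/7
x_3 → x_2 = 2/7 → 2/7 = 1
~(x_3 → x_2) = ~1 = 0
((x_3 ↔ x_3) ↔ ~x_3) → ~(x_3 → x_2) = 5/7 → 0 = 2/7
(~x_3 ↔ (x_1 ↔ x_3)) ↔ (((x_3 ↔ x_3) ↔ ~x_3) → ~(x_3 → x_2)) = 6/7 ↔ 2/7 = 3/7
(((x_3 ↔ x_2) → (x_2 → x_1)) ↔ (x_1 → x_2)) ↔ ((~x_3 ↔ (x_1 ↔ x_3)) ↔ (((x_3 ↔ x_3) ↔ ~x_3) → ~(x_3 → x_2))) = 6/7 ↔ 3/7 = 4/7

4/7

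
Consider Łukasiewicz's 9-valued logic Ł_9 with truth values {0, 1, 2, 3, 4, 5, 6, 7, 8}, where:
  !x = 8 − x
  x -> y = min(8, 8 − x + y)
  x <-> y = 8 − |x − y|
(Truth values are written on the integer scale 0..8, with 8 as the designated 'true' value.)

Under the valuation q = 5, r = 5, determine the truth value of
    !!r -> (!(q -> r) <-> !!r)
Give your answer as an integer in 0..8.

!r = !5 = 3
!!r = !3 = 5
q -> r = 5 -> 5 = 8
!(q -> r) = !8 = 0
!r = !5 = 3
!!r = !3 = 5
!(q -> r) <-> !!r = 0 <-> 5 = 3
!!r -> (!(q -> r) <-> !!r) = 5 -> 3 = 6

6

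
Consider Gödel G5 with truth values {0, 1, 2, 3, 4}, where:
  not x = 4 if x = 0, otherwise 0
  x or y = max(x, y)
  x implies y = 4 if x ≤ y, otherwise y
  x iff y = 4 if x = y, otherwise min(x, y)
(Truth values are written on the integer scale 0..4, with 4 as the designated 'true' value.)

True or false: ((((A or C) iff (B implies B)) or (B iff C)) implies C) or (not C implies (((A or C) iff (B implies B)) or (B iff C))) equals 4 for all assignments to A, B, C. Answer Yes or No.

Counterexample: take A = 1, B = 1, C = 0.
A or C = 1 or 0 = 1
B implies B = 1 implies 1 = 4
(A or C) iff (B implies B) = 1 iff 4 = 1
B iff C = 1 iff 0 = 0
((A or C) iff (B implies B)) or (B iff C) = 1 or 0 = 1
(((A or C) iff (B implies B)) or (B iff C)) implies C = 1 implies 0 = 0
not C = not 0 = 4
A or C = 1 or 0 = 1
B implies B = 1 implies 1 = 4
(A or C) iff (B implies B) = 1 iff 4 = 1
B iff C = 1 iff 0 = 0
((A or C) iff (B implies B)) or (B iff C) = 1 or 0 = 1
not C implies (((A or C) iff (B implies B)) or (B iff C)) = 4 implies 1 = 1
((((A or C) iff (B implies B)) or (B iff C)) implies C) or (not C implies (((A or C) iff (B implies B)) or (B iff C))) = 0 or 1 = 1
This gives 1 ≠ 4.

No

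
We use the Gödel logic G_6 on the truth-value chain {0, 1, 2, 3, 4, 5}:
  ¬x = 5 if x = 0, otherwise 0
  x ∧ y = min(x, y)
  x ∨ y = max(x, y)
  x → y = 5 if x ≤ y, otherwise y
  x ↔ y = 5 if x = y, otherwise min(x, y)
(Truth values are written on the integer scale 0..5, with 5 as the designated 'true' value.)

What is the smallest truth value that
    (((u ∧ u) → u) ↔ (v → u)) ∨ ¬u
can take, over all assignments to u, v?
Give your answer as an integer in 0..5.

1

Take u = 1, v = 2:
u ∧ u = 1 ∧ 1 = 1
(u ∧ u) → u = 1 → 1 = 5
v → u = 2 → 1 = 1
((u ∧ u) → u) ↔ (v → u) = 5 ↔ 1 = 1
¬u = ¬1 = 0
(((u ∧ u) → u) ↔ (v → u)) ∨ ¬u = 1 ∨ 0 = 1
No assignment yields a value below 1, so this is the minimum.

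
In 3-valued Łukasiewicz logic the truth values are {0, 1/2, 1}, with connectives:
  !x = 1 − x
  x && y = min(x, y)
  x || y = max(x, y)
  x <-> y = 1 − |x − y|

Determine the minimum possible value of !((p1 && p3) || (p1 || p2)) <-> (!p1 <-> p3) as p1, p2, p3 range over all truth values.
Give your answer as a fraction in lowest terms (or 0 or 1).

0

Take p1 = 0, p2 = 0, p3 = 0:
p1 && p3 = 0 && 0 = 0
p1 || p2 = 0 || 0 = 0
(p1 && p3) || (p1 || p2) = 0 || 0 = 0
!((p1 && p3) || (p1 || p2)) = !0 = 1
!p1 = !0 = 1
!p1 <-> p3 = 1 <-> 0 = 0
!((p1 && p3) || (p1 || p2)) <-> (!p1 <-> p3) = 1 <-> 0 = 0
No assignment yields a value below 0, so this is the minimum.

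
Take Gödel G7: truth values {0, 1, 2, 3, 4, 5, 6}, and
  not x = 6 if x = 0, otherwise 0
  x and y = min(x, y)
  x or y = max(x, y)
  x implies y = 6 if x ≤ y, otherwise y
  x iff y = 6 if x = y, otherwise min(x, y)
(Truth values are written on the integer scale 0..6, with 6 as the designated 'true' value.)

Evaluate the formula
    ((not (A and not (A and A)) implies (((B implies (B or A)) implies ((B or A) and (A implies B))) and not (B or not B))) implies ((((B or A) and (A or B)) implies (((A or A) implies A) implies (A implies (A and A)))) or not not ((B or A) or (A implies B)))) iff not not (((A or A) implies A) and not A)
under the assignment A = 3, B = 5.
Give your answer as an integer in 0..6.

0

A and A = 3 and 3 = 3
not (A and A) = not 3 = 0
A and not (A and A) = 3 and 0 = 0
not (A and not (A and A)) = not 0 = 6
B or A = 5 or 3 = 5
B implies (B or A) = 5 implies 5 = 6
B or A = 5 or 3 = 5
A implies B = 3 implies 5 = 6
(B or A) and (A implies B) = 5 and 6 = 5
(B implies (B or A)) implies ((B or A) and (A implies B)) = 6 implies 5 = 5
not B = not 5 = 0
B or not B = 5 or 0 = 5
not (B or not B) = not 5 = 0
((B implies (B or A)) implies ((B or A) and (A implies B))) and not (B or not B) = 5 and 0 = 0
not (A and not (A and A)) implies (((B implies (B or A)) implies ((B or A) and (A implies B))) and not (B or not B)) = 6 implies 0 = 0
B or A = 5 or 3 = 5
A or B = 3 or 5 = 5
(B or A) and (A or B) = 5 and 5 = 5
A or A = 3 or 3 = 3
(A or A) implies A = 3 implies 3 = 6
A and A = 3 and 3 = 3
A implies (A and A) = 3 implies 3 = 6
((A or A) implies A) implies (A implies (A and A)) = 6 implies 6 = 6
((B or A) and (A or B)) implies (((A or A) implies A) implies (A implies (A and A))) = 5 implies 6 = 6
B or A = 5 or 3 = 5
A implies B = 3 implies 5 = 6
(B or A) or (A implies B) = 5 or 6 = 6
not ((B or A) or (A implies B)) = not 6 = 0
not not ((B or A) or (A implies B)) = not 0 = 6
(((B or A) and (A or B)) implies (((A or A) implies A) implies (A implies (A and A)))) or not not ((B or A) or (A implies B)) = 6 or 6 = 6
(not (A and not (A and A)) implies (((B implies (B or A)) implies ((B or A) and (A implies B))) and not (B or not B))) implies ((((B or A) and (A or B)) implies (((A or A) implies A) implies (A implies (A and A)))) or not not ((B or A) or (A implies B))) = 0 implies 6 = 6
A or A = 3 or 3 = 3
(A or A) implies A = 3 implies 3 = 6
not A = not 3 = 0
((A or A) implies A) and not A = 6 and 0 = 0
not (((A or A) implies A) and not A) = not 0 = 6
not not (((A or A) implies A) and not A) = not 6 = 0
((not (A and not (A and A)) implies (((B implies (B or A)) implies ((B or A) and (A implies B))) and not (B or not B))) implies ((((B or A) and (A or B)) implies (((A or A) implies A) implies (A implies (A and A)))) or not not ((B or A) or (A implies B)))) iff not not (((A or A) implies A) and not A) = 6 iff 0 = 0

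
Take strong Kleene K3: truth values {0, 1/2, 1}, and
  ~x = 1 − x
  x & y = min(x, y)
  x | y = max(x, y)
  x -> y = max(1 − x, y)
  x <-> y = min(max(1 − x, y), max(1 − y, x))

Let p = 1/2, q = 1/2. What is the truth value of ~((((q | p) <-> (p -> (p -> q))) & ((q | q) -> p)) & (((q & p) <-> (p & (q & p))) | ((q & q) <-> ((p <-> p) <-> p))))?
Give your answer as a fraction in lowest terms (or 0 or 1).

q | p = 1/2 | 1/2 = 1/2
p -> q = 1/2 -> 1/2 = 1/2
p -> (p -> q) = 1/2 -> 1/2 = 1/2
(q | p) <-> (p -> (p -> q)) = 1/2 <-> 1/2 = 1/2
q | q = 1/2 | 1/2 = 1/2
(q | q) -> p = 1/2 -> 1/2 = 1/2
((q | p) <-> (p -> (p -> q))) & ((q | q) -> p) = 1/2 & 1/2 = 1/2
q & p = 1/2 & 1/2 = 1/2
q & p = 1/2 & 1/2 = 1/2
p & (q & p) = 1/2 & 1/2 = 1/2
(q & p) <-> (p & (q & p)) = 1/2 <-> 1/2 = 1/2
q & q = 1/2 & 1/2 = 1/2
p <-> p = 1/2 <-> 1/2 = 1/2
(p <-> p) <-> p = 1/2 <-> 1/2 = 1/2
(q & q) <-> ((p <-> p) <-> p) = 1/2 <-> 1/2 = 1/2
((q & p) <-> (p & (q & p))) | ((q & q) <-> ((p <-> p) <-> p)) = 1/2 | 1/2 = 1/2
(((q | p) <-> (p -> (p -> q))) & ((q | q) -> p)) & (((q & p) <-> (p & (q & p))) | ((q & q) <-> ((p <-> p) <-> p))) = 1/2 & 1/2 = 1/2
~((((q | p) <-> (p -> (p -> q))) & ((q | q) -> p)) & (((q & p) <-> (p & (q & p))) | ((q & q) <-> ((p <-> p) <-> p)))) = ~1/2 = 1/2

1/2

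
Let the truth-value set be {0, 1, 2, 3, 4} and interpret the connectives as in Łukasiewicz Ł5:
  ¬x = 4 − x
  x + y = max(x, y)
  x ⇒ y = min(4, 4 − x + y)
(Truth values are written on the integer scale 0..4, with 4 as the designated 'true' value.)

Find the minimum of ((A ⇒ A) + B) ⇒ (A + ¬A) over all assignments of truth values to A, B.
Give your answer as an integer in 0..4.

2

Take A = 2, B = 0:
A ⇒ A = 2 ⇒ 2 = 4
(A ⇒ A) + B = 4 + 0 = 4
¬A = ¬2 = 2
A + ¬A = 2 + 2 = 2
((A ⇒ A) + B) ⇒ (A + ¬A) = 4 ⇒ 2 = 2
No assignment yields a value below 2, so this is the minimum.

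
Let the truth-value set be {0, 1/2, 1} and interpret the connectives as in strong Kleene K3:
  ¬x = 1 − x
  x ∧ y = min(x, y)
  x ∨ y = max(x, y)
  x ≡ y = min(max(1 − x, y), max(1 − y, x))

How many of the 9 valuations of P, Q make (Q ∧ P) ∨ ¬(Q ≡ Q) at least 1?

P = 0, Q = 0 ↦ 0  <
P = 0, Q = 1/2 ↦ 1/2  <
P = 0, Q = 1 ↦ 0  <
P = 1/2, Q = 0 ↦ 0  <
P = 1/2, Q = 1/2 ↦ 1/2  <
P = 1/2, Q = 1 ↦ 1/2  <
P = 1, Q = 0 ↦ 0  <
P = 1, Q = 1/2 ↦ 1/2  <
P = 1, Q = 1 ↦ 1  ≥
So 1 of the 9 assignments meets the threshold.

1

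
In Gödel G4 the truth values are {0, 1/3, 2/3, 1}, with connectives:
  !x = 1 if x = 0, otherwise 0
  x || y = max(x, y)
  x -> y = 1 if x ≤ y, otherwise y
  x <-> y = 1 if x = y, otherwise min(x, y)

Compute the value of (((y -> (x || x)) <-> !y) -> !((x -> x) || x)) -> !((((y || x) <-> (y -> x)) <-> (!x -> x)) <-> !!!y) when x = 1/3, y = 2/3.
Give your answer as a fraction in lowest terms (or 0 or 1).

1

x || x = 1/3 || 1/3 = 1/3
y -> (x || x) = 2/3 -> 1/3 = 1/3
!y = !2/3 = 0
(y -> (x || x)) <-> !y = 1/3 <-> 0 = 0
x -> x = 1/3 -> 1/3 = 1
(x -> x) || x = 1 || 1/3 = 1
!((x -> x) || x) = !1 = 0
((y -> (x || x)) <-> !y) -> !((x -> x) || x) = 0 -> 0 = 1
y || x = 2/3 || 1/3 = 2/3
y -> x = 2/3 -> 1/3 = 1/3
(y || x) <-> (y -> x) = 2/3 <-> 1/3 = 1/3
!x = !1/3 = 0
!x -> x = 0 -> 1/3 = 1
((y || x) <-> (y -> x)) <-> (!x -> x) = 1/3 <-> 1 = 1/3
!y = !2/3 = 0
!!y = !0 = 1
!!!y = !1 = 0
(((y || x) <-> (y -> x)) <-> (!x -> x)) <-> !!!y = 1/3 <-> 0 = 0
!((((y || x) <-> (y -> x)) <-> (!x -> x)) <-> !!!y) = !0 = 1
(((y -> (x || x)) <-> !y) -> !((x -> x) || x)) -> !((((y || x) <-> (y -> x)) <-> (!x -> x)) <-> !!!y) = 1 -> 1 = 1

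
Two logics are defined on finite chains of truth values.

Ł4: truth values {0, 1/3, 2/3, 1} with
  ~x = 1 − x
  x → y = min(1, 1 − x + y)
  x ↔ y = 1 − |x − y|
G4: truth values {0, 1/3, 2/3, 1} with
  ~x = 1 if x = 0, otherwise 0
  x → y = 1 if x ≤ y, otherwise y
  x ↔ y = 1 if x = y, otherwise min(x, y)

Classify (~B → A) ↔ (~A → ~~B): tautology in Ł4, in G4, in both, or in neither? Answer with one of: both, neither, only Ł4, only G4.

In Ł4: every assignment gives 1 — tautology.
In G4: at A = 1/3, B = 0 the value is 1/3 — not a tautology.

only Ł4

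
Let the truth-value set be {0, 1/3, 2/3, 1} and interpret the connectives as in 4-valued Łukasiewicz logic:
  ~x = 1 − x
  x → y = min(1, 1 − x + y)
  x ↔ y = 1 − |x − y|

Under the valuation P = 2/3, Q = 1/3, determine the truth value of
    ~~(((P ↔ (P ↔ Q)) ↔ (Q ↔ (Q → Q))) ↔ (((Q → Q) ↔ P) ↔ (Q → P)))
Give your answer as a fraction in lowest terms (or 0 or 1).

2/3

P ↔ Q = 2/3 ↔ 1/3 = 2/3
P ↔ (P ↔ Q) = 2/3 ↔ 2/3 = 1
Q → Q = 1/3 → 1/3 = 1
Q ↔ (Q → Q) = 1/3 ↔ 1 = 1/3
(P ↔ (P ↔ Q)) ↔ (Q ↔ (Q → Q)) = 1 ↔ 1/3 = 1/3
Q → Q = 1/3 → 1/3 = 1
(Q → Q) ↔ P = 1 ↔ 2/3 = 2/3
Q → P = 1/3 → 2/3 = 1
((Q → Q) ↔ P) ↔ (Q → P) = 2/3 ↔ 1 = 2/3
((P ↔ (P ↔ Q)) ↔ (Q ↔ (Q → Q))) ↔ (((Q → Q) ↔ P) ↔ (Q → P)) = 1/3 ↔ 2/3 = 2/3
~(((P ↔ (P ↔ Q)) ↔ (Q ↔ (Q → Q))) ↔ (((Q → Q) ↔ P) ↔ (Q → P))) = ~2/3 = 1/3
~~(((P ↔ (P ↔ Q)) ↔ (Q ↔ (Q → Q))) ↔ (((Q → Q) ↔ P) ↔ (Q → P))) = ~1/3 = 2/3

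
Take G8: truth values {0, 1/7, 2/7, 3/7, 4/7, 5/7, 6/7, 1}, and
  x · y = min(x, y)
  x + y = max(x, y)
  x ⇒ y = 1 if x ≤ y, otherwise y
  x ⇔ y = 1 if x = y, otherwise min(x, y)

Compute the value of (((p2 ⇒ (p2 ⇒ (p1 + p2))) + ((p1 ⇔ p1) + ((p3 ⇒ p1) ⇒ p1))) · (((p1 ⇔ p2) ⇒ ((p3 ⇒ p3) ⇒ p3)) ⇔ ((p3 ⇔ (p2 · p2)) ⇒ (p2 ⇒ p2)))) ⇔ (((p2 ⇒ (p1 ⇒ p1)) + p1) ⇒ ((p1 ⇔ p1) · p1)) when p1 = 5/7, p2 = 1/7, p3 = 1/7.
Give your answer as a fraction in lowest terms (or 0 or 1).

p1 + p2 = 5/7 + 1/7 = 5/7
p2 ⇒ (p1 + p2) = 1/7 ⇒ 5/7 = 1
p2 ⇒ (p2 ⇒ (p1 + p2)) = 1/7 ⇒ 1 = 1
p1 ⇔ p1 = 5/7 ⇔ 5/7 = 1
p3 ⇒ p1 = 1/7 ⇒ 5/7 = 1
(p3 ⇒ p1) ⇒ p1 = 1 ⇒ 5/7 = 5/7
(p1 ⇔ p1) + ((p3 ⇒ p1) ⇒ p1) = 1 + 5/7 = 1
(p2 ⇒ (p2 ⇒ (p1 + p2))) + ((p1 ⇔ p1) + ((p3 ⇒ p1) ⇒ p1)) = 1 + 1 = 1
p1 ⇔ p2 = 5/7 ⇔ 1/7 = 1/7
p3 ⇒ p3 = 1/7 ⇒ 1/7 = 1
(p3 ⇒ p3) ⇒ p3 = 1 ⇒ 1/7 = 1/7
(p1 ⇔ p2) ⇒ ((p3 ⇒ p3) ⇒ p3) = 1/7 ⇒ 1/7 = 1
p2 · p2 = 1/7 · 1/7 = 1/7
p3 ⇔ (p2 · p2) = 1/7 ⇔ 1/7 = 1
p2 ⇒ p2 = 1/7 ⇒ 1/7 = 1
(p3 ⇔ (p2 · p2)) ⇒ (p2 ⇒ p2) = 1 ⇒ 1 = 1
((p1 ⇔ p2) ⇒ ((p3 ⇒ p3) ⇒ p3)) ⇔ ((p3 ⇔ (p2 · p2)) ⇒ (p2 ⇒ p2)) = 1 ⇔ 1 = 1
((p2 ⇒ (p2 ⇒ (p1 + p2))) + ((p1 ⇔ p1) + ((p3 ⇒ p1) ⇒ p1))) · (((p1 ⇔ p2) ⇒ ((p3 ⇒ p3) ⇒ p3)) ⇔ ((p3 ⇔ (p2 · p2)) ⇒ (p2 ⇒ p2))) = 1 · 1 = 1
p1 ⇒ p1 = 5/7 ⇒ 5/7 = 1
p2 ⇒ (p1 ⇒ p1) = 1/7 ⇒ 1 = 1
(p2 ⇒ (p1 ⇒ p1)) + p1 = 1 + 5/7 = 1
p1 ⇔ p1 = 5/7 ⇔ 5/7 = 1
(p1 ⇔ p1) · p1 = 1 · 5/7 = 5/7
((p2 ⇒ (p1 ⇒ p1)) + p1) ⇒ ((p1 ⇔ p1) · p1) = 1 ⇒ 5/7 = 5/7
(((p2 ⇒ (p2 ⇒ (p1 + p2))) + ((p1 ⇔ p1) + ((p3 ⇒ p1) ⇒ p1))) · (((p1 ⇔ p2) ⇒ ((p3 ⇒ p3) ⇒ p3)) ⇔ ((p3 ⇔ (p2 · p2)) ⇒ (p2 ⇒ p2)))) ⇔ (((p2 ⇒ (p1 ⇒ p1)) + p1) ⇒ ((p1 ⇔ p1) · p1)) = 1 ⇔ 5/7 = 5/7

5/7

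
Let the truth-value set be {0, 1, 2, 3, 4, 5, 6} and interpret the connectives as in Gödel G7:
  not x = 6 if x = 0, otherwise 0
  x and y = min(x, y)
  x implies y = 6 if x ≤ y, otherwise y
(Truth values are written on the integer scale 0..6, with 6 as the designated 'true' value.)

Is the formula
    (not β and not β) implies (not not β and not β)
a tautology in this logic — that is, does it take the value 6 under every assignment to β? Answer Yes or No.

No

Counterexample: take β = 0.
not β = not 0 = 6
not β = not 0 = 6
not β and not β = 6 and 6 = 6
not β = not 0 = 6
not not β = not 6 = 0
not β = not 0 = 6
not not β and not β = 0 and 6 = 0
(not β and not β) implies (not not β and not β) = 6 implies 0 = 0
This gives 0 ≠ 6.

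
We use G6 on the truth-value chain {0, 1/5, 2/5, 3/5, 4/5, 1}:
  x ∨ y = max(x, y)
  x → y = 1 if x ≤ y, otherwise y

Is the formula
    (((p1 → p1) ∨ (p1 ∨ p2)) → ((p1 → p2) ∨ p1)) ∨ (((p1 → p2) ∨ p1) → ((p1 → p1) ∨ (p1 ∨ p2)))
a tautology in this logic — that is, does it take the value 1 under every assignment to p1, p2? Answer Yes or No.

Yes

At p1 = 1, p2 = 1/5, for instance:
p1 → p1 = 1 → 1 = 1
p1 ∨ p2 = 1 ∨ 1/5 = 1
(p1 → p1) ∨ (p1 ∨ p2) = 1 ∨ 1 = 1
p1 → p2 = 1 → 1/5 = 1/5
(p1 → p2) ∨ p1 = 1/5 ∨ 1 = 1
((p1 → p1) ∨ (p1 ∨ p2)) → ((p1 → p2) ∨ p1) = 1 → 1 = 1
((p1 → p2) ∨ p1) → ((p1 → p1) ∨ (p1 ∨ p2)) = 1 → 1 = 1
(((p1 → p1) ∨ (p1 ∨ p2)) → ((p1 → p2) ∨ p1)) ∨ (((p1 → p2) ∨ p1) → ((p1 → p1) ∨ (p1 ∨ p2))) = 1 ∨ 1 = 1
and checking the remaining 35 assignments likewise gives ≥ 1 in every case.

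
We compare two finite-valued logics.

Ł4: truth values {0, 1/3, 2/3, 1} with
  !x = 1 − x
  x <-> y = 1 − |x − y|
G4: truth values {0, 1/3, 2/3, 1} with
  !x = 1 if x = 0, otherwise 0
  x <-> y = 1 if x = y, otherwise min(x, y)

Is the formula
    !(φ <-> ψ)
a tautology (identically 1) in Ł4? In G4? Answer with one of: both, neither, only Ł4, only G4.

In Ł4: at φ = 0, ψ = 0 the value is 0 — not a tautology.
In G4: at φ = 0, ψ = 0 the value is 0 — not a tautology.

neither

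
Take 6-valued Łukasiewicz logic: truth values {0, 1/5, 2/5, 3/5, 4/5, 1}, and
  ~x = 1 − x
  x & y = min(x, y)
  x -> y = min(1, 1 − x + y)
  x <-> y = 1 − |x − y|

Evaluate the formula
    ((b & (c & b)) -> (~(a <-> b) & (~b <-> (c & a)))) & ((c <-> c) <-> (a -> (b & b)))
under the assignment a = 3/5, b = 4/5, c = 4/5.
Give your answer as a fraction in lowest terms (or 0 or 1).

c & b = 4/5 & 4/5 = 4/5
b & (c & b) = 4/5 & 4/5 = 4/5
a <-> b = 3/5 <-> 4/5 = 4/5
~(a <-> b) = ~4/5 = 1/5
~b = ~4/5 = 1/5
c & a = 4/5 & 3/5 = 3/5
~b <-> (c & a) = 1/5 <-> 3/5 = 3/5
~(a <-> b) & (~b <-> (c & a)) = 1/5 & 3/5 = 1/5
(b & (c & b)) -> (~(a <-> b) & (~b <-> (c & a))) = 4/5 -> 1/5 = 2/5
c <-> c = 4/5 <-> 4/5 = 1
b & b = 4/5 & 4/5 = 4/5
a -> (b & b) = 3/5 -> 4/5 = 1
(c <-> c) <-> (a -> (b & b)) = 1 <-> 1 = 1
((b & (c & b)) -> (~(a <-> b) & (~b <-> (c & a)))) & ((c <-> c) <-> (a -> (b & b))) = 2/5 & 1 = 2/5

2/5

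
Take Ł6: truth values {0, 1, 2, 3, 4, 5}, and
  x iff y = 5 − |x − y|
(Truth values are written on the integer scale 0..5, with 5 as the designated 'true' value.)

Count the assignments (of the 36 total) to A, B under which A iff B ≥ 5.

6

value 5: 6 assignments (counts)
value 4: 10 assignments
value 3: 8 assignments
value 2: 6 assignments
value 1: 4 assignments
value 0: 2 assignments
So 6 of the 36 assignments meet the threshold.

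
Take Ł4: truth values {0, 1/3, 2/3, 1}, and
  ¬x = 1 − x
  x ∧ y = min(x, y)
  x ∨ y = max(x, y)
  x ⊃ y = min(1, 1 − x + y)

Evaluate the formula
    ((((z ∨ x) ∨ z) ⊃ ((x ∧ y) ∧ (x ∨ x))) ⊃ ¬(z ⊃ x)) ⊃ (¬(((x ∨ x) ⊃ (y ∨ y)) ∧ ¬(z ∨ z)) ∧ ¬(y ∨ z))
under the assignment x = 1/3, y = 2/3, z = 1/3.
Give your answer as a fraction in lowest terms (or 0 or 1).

z ∨ x = 1/3 ∨ 1/3 = 1/3
(z ∨ x) ∨ z = 1/3 ∨ 1/3 = 1/3
x ∧ y = 1/3 ∧ 2/3 = 1/3
x ∨ x = 1/3 ∨ 1/3 = 1/3
(x ∧ y) ∧ (x ∨ x) = 1/3 ∧ 1/3 = 1/3
((z ∨ x) ∨ z) ⊃ ((x ∧ y) ∧ (x ∨ x)) = 1/3 ⊃ 1/3 = 1
z ⊃ x = 1/3 ⊃ 1/3 = 1
¬(z ⊃ x) = ¬1 = 0
(((z ∨ x) ∨ z) ⊃ ((x ∧ y) ∧ (x ∨ x))) ⊃ ¬(z ⊃ x) = 1 ⊃ 0 = 0
x ∨ x = 1/3 ∨ 1/3 = 1/3
y ∨ y = 2/3 ∨ 2/3 = 2/3
(x ∨ x) ⊃ (y ∨ y) = 1/3 ⊃ 2/3 = 1
z ∨ z = 1/3 ∨ 1/3 = 1/3
¬(z ∨ z) = ¬1/3 = 2/3
((x ∨ x) ⊃ (y ∨ y)) ∧ ¬(z ∨ z) = 1 ∧ 2/3 = 2/3
¬(((x ∨ x) ⊃ (y ∨ y)) ∧ ¬(z ∨ z)) = ¬2/3 = 1/3
y ∨ z = 2/3 ∨ 1/3 = 2/3
¬(y ∨ z) = ¬2/3 = 1/3
¬(((x ∨ x) ⊃ (y ∨ y)) ∧ ¬(z ∨ z)) ∧ ¬(y ∨ z) = 1/3 ∧ 1/3 = 1/3
((((z ∨ x) ∨ z) ⊃ ((x ∧ y) ∧ (x ∨ x))) ⊃ ¬(z ⊃ x)) ⊃ (¬(((x ∨ x) ⊃ (y ∨ y)) ∧ ¬(z ∨ z)) ∧ ¬(y ∨ z)) = 0 ⊃ 1/3 = 1

1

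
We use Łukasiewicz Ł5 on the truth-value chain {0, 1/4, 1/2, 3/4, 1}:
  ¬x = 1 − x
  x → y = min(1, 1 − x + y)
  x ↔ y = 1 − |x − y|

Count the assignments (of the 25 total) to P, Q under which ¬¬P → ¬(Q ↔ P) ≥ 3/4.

18

value 1: 13 assignments (counts)
value 3/4: 5 assignments (counts)
value 1/2: 4 assignments
value 1/4: 2 assignments
value 0: 1 assignment
So 18 of the 25 assignments meet the threshold.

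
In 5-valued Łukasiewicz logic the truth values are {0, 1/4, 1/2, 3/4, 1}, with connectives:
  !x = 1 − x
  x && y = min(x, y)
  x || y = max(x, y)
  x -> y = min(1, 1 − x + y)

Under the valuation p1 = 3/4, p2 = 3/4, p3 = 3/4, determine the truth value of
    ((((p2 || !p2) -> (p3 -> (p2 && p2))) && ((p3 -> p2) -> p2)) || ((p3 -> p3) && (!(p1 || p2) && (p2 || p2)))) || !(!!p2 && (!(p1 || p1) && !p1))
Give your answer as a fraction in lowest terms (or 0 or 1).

!p2 = !3/4 = 1/4
p2 || !p2 = 3/4 || 1/4 = 3/4
p2 && p2 = 3/4 && 3/4 = 3/4
p3 -> (p2 && p2) = 3/4 -> 3/4 = 1
(p2 || !p2) -> (p3 -> (p2 && p2)) = 3/4 -> 1 = 1
p3 -> p2 = 3/4 -> 3/4 = 1
(p3 -> p2) -> p2 = 1 -> 3/4 = 3/4
((p2 || !p2) -> (p3 -> (p2 && p2))) && ((p3 -> p2) -> p2) = 1 && 3/4 = 3/4
p3 -> p3 = 3/4 -> 3/4 = 1
p1 || p2 = 3/4 || 3/4 = 3/4
!(p1 || p2) = !3/4 = 1/4
p2 || p2 = 3/4 || 3/4 = 3/4
!(p1 || p2) && (p2 || p2) = 1/4 && 3/4 = 1/4
(p3 -> p3) && (!(p1 || p2) && (p2 || p2)) = 1 && 1/4 = 1/4
(((p2 || !p2) -> (p3 -> (p2 && p2))) && ((p3 -> p2) -> p2)) || ((p3 -> p3) && (!(p1 || p2) && (p2 || p2))) = 3/4 || 1/4 = 3/4
!p2 = !3/4 = 1/4
!!p2 = !1/4 = 3/4
p1 || p1 = 3/4 || 3/4 = 3/4
!(p1 || p1) = !3/4 = 1/4
!p1 = !3/4 = 1/4
!(p1 || p1) && !p1 = 1/4 && 1/4 = 1/4
!!p2 && (!(p1 || p1) && !p1) = 3/4 && 1/4 = 1/4
!(!!p2 && (!(p1 || p1) && !p1)) = !1/4 = 3/4
((((p2 || !p2) -> (p3 -> (p2 && p2))) && ((p3 -> p2) -> p2)) || ((p3 -> p3) && (!(p1 || p2) && (p2 || p2)))) || !(!!p2 && (!(p1 || p1) && !p1)) = 3/4 || 3/4 = 3/4

3/4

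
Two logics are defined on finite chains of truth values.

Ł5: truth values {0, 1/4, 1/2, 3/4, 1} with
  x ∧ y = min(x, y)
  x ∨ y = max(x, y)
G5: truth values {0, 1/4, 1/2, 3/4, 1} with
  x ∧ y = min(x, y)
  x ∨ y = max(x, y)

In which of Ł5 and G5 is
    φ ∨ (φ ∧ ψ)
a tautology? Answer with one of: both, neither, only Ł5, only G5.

neither

In Ł5: at φ = 0, ψ = 0 the value is 0 — not a tautology.
In G5: at φ = 0, ψ = 0 the value is 0 — not a tautology.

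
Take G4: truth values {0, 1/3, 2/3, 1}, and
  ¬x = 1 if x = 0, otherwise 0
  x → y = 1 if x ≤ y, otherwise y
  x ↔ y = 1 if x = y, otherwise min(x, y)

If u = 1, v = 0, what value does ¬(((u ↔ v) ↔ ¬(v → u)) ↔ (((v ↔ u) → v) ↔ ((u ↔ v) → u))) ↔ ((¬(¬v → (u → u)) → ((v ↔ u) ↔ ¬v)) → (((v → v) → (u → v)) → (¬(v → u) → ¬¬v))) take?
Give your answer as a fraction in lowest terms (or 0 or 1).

u ↔ v = 1 ↔ 0 = 0
v → u = 0 → 1 = 1
¬(v → u) = ¬1 = 0
(u ↔ v) ↔ ¬(v → u) = 0 ↔ 0 = 1
v ↔ u = 0 ↔ 1 = 0
(v ↔ u) → v = 0 → 0 = 1
u ↔ v = 1 ↔ 0 = 0
(u ↔ v) → u = 0 → 1 = 1
((v ↔ u) → v) ↔ ((u ↔ v) → u) = 1 ↔ 1 = 1
((u ↔ v) ↔ ¬(v → u)) ↔ (((v ↔ u) → v) ↔ ((u ↔ v) → u)) = 1 ↔ 1 = 1
¬(((u ↔ v) ↔ ¬(v → u)) ↔ (((v ↔ u) → v) ↔ ((u ↔ v) → u))) = ¬1 = 0
¬v = ¬0 = 1
u → u = 1 → 1 = 1
¬v → (u → u) = 1 → 1 = 1
¬(¬v → (u → u)) = ¬1 = 0
v ↔ u = 0 ↔ 1 = 0
¬v = ¬0 = 1
(v ↔ u) ↔ ¬v = 0 ↔ 1 = 0
¬(¬v → (u → u)) → ((v ↔ u) ↔ ¬v) = 0 → 0 = 1
v → v = 0 → 0 = 1
u → v = 1 → 0 = 0
(v → v) → (u → v) = 1 → 0 = 0
v → u = 0 → 1 = 1
¬(v → u) = ¬1 = 0
¬v = ¬0 = 1
¬¬v = ¬1 = 0
¬(v → u) → ¬¬v = 0 → 0 = 1
((v → v) → (u → v)) → (¬(v → u) → ¬¬v) = 0 → 1 = 1
(¬(¬v → (u → u)) → ((v ↔ u) ↔ ¬v)) → (((v → v) → (u → v)) → (¬(v → u) → ¬¬v)) = 1 → 1 = 1
¬(((u ↔ v) ↔ ¬(v → u)) ↔ (((v ↔ u) → v) ↔ ((u ↔ v) → u))) ↔ ((¬(¬v → (u → u)) → ((v ↔ u) ↔ ¬v)) → (((v → v) → (u → v)) → (¬(v → u) → ¬¬v))) = 0 ↔ 1 = 0

0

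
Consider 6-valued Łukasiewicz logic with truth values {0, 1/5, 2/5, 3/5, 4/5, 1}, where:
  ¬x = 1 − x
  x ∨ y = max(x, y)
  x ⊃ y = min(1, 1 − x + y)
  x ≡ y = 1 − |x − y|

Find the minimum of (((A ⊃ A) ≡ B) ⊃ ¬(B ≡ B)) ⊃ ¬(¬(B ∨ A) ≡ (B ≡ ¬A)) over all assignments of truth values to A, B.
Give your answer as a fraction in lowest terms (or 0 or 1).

1/5

Take A = 2/5, B = 0:
A ⊃ A = 2/5 ⊃ 2/5 = 1
(A ⊃ A) ≡ B = 1 ≡ 0 = 0
B ≡ B = 0 ≡ 0 = 1
¬(B ≡ B) = ¬1 = 0
((A ⊃ A) ≡ B) ⊃ ¬(B ≡ B) = 0 ⊃ 0 = 1
B ∨ A = 0 ∨ 2/5 = 2/5
¬(B ∨ A) = ¬2/5 = 3/5
¬A = ¬2/5 = 3/5
B ≡ ¬A = 0 ≡ 3/5 = 2/5
¬(B ∨ A) ≡ (B ≡ ¬A) = 3/5 ≡ 2/5 = 4/5
¬(¬(B ∨ A) ≡ (B ≡ ¬A)) = ¬4/5 = 1/5
(((A ⊃ A) ≡ B) ⊃ ¬(B ≡ B)) ⊃ ¬(¬(B ∨ A) ≡ (B ≡ ¬A)) = 1 ⊃ 1/5 = 1/5
No assignment yields a value below 1/5, so this is the minimum.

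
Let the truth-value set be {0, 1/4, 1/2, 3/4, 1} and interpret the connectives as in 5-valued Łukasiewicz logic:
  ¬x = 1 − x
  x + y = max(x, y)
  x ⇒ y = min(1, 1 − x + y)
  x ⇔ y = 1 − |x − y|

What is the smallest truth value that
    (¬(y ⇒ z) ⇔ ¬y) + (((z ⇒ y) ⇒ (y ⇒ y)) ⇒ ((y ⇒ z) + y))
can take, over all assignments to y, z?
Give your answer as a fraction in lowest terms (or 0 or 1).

Take y = 1/4, z = 0:
y ⇒ z = 1/4 ⇒ 0 = 3/4
¬(y ⇒ z) = ¬3/4 = 1/4
¬y = ¬1/4 = 3/4
¬(y ⇒ z) ⇔ ¬y = 1/4 ⇔ 3/4 = 1/2
z ⇒ y = 0 ⇒ 1/4 = 1
y ⇒ y = 1/4 ⇒ 1/4 = 1
(z ⇒ y) ⇒ (y ⇒ y) = 1 ⇒ 1 = 1
y ⇒ z = 1/4 ⇒ 0 = 3/4
(y ⇒ z) + y = 3/4 + 1/4 = 3/4
((z ⇒ y) ⇒ (y ⇒ y)) ⇒ ((y ⇒ z) + y) = 1 ⇒ 3/4 = 3/4
(¬(y ⇒ z) ⇔ ¬y) + (((z ⇒ y) ⇒ (y ⇒ y)) ⇒ ((y ⇒ z) + y)) = 1/2 + 3/4 = 3/4
No assignment yields a value below 3/4, so this is the minimum.

3/4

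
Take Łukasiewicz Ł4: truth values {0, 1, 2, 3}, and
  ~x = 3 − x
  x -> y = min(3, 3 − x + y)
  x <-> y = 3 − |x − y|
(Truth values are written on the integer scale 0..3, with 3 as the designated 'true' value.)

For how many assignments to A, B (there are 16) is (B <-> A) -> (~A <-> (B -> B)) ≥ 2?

13

A = 0, B = 0 ↦ 3  ≥
A = 0, B = 1 ↦ 3  ≥
A = 0, B = 2 ↦ 3  ≥
A = 0, B = 3 ↦ 3  ≥
A = 1, B = 0 ↦ 3  ≥
A = 1, B = 1 ↦ 2  ≥
A = 1, B = 2 ↦ 3  ≥
A = 1, B = 3 ↦ 3  ≥
A = 2, B = 0 ↦ 3  ≥
A = 2, B = 1 ↦ 2  ≥
A = 2, B = 2 ↦ 1  <
A = 2, B = 3 ↦ 2  ≥
A = 3, B = 0 ↦ 3  ≥
A = 3, B = 1 ↦ 2  ≥
A = 3, B = 2 ↦ 1  <
A = 3, B = 3 ↦ 0  <
So 13 of the 16 assignments meet the threshold.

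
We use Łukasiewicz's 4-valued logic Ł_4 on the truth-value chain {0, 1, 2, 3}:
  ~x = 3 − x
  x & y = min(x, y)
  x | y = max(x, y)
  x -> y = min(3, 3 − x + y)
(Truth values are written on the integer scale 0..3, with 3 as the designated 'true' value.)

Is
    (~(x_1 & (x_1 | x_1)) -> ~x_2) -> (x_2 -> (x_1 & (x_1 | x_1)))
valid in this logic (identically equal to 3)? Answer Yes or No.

x_1 = 0, x_2 = 0 ↦ 3
x_1 = 0, x_2 = 1 ↦ 3
x_1 = 0, x_2 = 2 ↦ 3
x_1 = 0, x_2 = 3 ↦ 3
x_1 = 1, x_2 = 0 ↦ 3
x_1 = 1, x_2 = 1 ↦ 3
x_1 = 1, x_2 = 2 ↦ 3
x_1 = 1, x_2 = 3 ↦ 3
x_1 = 2, x_2 = 0 ↦ 3
x_1 = 2, x_2 = 1 ↦ 3
x_1 = 2, x_2 = 2 ↦ 3
x_1 = 2, x_2 = 3 ↦ 3
x_1 = 3, x_2 = 0 ↦ 3
x_1 = 3, x_2 = 1 ↦ 3
x_1 = 3, x_2 = 2 ↦ 3
x_1 = 3, x_2 = 3 ↦ 3
Every assignment gives a value ≥ 3.

Yes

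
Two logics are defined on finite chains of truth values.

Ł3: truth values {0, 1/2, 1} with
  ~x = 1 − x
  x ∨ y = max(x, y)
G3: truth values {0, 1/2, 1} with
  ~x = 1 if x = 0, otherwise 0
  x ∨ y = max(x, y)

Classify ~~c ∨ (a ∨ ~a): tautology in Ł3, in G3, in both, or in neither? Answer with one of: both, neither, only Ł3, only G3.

In Ł3: at a = 1/2, c = 0 the value is 1/2 — not a tautology.
In G3: at a = 1/2, c = 0 the value is 1/2 — not a tautology.

neither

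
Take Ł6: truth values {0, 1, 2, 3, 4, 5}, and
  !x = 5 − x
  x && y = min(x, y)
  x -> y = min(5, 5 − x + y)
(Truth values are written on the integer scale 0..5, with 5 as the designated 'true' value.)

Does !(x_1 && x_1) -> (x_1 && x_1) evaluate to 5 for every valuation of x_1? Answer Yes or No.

Counterexample: take x_1 = 0.
x_1 && x_1 = 0 && 0 = 0
!(x_1 && x_1) = !0 = 5
x_1 && x_1 = 0 && 0 = 0
!(x_1 && x_1) -> (x_1 && x_1) = 5 -> 0 = 0
This gives 0 ≠ 5.

No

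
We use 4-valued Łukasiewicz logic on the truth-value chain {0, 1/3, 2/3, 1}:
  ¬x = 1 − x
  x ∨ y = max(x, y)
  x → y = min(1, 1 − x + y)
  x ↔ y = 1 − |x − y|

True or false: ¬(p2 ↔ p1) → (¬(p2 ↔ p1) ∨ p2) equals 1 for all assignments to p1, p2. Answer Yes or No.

p1 = 0, p2 = 0 ↦ 1
p1 = 0, p2 = 1/3 ↦ 1
p1 = 0, p2 = 2/3 ↦ 1
p1 = 0, p2 = 1 ↦ 1
p1 = 1/3, p2 = 0 ↦ 1
p1 = 1/3, p2 = 1/3 ↦ 1
p1 = 1/3, p2 = 2/3 ↦ 1
p1 = 1/3, p2 = 1 ↦ 1
p1 = 2/3, p2 = 0 ↦ 1
p1 = 2/3, p2 = 1/3 ↦ 1
p1 = 2/3, p2 = 2/3 ↦ 1
p1 = 2/3, p2 = 1 ↦ 1
p1 = 1, p2 = 0 ↦ 1
p1 = 1, p2 = 1/3 ↦ 1
p1 = 1, p2 = 2/3 ↦ 1
p1 = 1, p2 = 1 ↦ 1
Every assignment gives a value ≥ 1.

Yes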